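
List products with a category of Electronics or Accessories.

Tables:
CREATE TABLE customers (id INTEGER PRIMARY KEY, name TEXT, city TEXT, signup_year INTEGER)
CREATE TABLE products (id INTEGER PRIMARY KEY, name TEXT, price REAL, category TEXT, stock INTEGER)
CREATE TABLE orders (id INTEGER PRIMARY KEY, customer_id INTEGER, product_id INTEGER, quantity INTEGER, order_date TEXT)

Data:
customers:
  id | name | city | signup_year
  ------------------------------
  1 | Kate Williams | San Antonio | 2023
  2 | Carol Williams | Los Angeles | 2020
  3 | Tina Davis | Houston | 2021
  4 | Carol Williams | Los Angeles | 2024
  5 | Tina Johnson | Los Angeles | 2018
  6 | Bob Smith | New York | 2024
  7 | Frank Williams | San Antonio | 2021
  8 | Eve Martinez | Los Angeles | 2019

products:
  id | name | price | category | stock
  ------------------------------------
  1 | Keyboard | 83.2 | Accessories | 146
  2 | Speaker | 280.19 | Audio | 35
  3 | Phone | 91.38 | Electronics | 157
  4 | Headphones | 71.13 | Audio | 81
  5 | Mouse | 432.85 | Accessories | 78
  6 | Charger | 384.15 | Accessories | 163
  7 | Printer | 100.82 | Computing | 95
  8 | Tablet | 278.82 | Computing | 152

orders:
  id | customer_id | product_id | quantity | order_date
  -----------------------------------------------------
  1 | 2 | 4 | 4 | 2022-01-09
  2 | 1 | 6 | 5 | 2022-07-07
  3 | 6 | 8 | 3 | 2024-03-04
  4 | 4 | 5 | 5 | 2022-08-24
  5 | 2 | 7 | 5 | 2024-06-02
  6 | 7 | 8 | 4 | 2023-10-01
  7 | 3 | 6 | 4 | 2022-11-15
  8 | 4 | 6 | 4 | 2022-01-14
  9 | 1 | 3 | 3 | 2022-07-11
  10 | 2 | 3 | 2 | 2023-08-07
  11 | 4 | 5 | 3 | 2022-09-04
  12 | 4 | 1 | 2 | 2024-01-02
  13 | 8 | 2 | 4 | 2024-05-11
SELECT name, category FROM products WHERE category IN ('Electronics', 'Accessories')

Execution result:
name | category
Keyboard | Accessories
Phone | Electronics
Mouse | Accessories
Charger | Accessories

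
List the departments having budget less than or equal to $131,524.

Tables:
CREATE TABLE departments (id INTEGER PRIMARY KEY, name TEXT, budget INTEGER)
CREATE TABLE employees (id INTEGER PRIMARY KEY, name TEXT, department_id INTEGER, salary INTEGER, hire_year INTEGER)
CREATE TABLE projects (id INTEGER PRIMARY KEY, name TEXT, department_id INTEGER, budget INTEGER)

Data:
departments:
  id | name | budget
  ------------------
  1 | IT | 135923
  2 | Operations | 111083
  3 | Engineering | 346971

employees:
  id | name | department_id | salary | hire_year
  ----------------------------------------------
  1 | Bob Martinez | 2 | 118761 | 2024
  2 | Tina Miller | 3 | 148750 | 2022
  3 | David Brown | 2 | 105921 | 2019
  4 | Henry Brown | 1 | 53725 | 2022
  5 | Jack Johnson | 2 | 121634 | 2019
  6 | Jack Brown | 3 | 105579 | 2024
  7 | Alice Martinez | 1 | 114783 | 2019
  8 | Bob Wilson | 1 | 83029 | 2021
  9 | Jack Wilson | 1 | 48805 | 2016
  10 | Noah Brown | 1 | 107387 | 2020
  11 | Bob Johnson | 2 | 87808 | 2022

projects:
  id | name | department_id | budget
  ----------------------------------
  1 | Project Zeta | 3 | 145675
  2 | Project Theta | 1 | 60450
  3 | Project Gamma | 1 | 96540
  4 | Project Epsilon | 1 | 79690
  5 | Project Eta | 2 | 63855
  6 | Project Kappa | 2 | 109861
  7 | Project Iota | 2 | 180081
SELECT name, budget FROM departments WHERE budget <= 131524

Execution result:
name | budget
Operations | 111083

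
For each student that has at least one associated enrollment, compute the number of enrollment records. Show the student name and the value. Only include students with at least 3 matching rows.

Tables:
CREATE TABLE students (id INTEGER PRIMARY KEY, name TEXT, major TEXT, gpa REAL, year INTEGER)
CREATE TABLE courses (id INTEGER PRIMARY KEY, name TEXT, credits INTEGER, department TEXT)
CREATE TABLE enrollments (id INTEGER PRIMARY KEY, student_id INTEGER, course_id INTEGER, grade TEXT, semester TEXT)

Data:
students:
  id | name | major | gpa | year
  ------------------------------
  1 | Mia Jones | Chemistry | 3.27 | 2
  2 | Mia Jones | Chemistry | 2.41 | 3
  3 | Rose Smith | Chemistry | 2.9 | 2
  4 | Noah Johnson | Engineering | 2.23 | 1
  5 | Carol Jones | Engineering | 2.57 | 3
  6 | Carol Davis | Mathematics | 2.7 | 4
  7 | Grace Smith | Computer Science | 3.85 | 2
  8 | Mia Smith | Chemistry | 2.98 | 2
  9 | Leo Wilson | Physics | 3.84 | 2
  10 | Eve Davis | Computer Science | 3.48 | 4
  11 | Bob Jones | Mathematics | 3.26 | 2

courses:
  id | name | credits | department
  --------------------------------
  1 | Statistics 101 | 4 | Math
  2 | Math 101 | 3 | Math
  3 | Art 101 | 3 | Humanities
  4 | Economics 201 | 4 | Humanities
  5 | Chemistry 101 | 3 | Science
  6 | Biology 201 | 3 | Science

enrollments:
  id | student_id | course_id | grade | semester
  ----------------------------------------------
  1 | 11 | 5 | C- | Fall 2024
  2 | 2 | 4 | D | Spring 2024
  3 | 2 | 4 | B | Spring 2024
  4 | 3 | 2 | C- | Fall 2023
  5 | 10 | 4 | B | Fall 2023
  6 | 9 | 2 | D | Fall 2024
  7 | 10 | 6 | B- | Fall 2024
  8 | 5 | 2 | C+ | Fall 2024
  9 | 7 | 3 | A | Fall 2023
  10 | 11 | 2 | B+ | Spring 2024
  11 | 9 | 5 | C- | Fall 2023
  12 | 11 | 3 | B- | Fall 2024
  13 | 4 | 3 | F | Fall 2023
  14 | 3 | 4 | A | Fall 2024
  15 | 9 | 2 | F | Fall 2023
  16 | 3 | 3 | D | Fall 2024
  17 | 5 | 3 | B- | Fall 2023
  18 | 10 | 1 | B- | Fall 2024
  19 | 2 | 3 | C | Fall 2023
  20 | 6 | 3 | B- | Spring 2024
SELECT p.name, COUNT(*) AS n FROM enrollments c JOIN students p ON c.student_id = p.id GROUP BY p.id, p.name HAVING COUNT(*) >= 3

Execution result:
name | n
Mia Jones | 3
Rose Smith | 3
Leo Wilson | 3
Eve Davis | 3
Bob Jones | 3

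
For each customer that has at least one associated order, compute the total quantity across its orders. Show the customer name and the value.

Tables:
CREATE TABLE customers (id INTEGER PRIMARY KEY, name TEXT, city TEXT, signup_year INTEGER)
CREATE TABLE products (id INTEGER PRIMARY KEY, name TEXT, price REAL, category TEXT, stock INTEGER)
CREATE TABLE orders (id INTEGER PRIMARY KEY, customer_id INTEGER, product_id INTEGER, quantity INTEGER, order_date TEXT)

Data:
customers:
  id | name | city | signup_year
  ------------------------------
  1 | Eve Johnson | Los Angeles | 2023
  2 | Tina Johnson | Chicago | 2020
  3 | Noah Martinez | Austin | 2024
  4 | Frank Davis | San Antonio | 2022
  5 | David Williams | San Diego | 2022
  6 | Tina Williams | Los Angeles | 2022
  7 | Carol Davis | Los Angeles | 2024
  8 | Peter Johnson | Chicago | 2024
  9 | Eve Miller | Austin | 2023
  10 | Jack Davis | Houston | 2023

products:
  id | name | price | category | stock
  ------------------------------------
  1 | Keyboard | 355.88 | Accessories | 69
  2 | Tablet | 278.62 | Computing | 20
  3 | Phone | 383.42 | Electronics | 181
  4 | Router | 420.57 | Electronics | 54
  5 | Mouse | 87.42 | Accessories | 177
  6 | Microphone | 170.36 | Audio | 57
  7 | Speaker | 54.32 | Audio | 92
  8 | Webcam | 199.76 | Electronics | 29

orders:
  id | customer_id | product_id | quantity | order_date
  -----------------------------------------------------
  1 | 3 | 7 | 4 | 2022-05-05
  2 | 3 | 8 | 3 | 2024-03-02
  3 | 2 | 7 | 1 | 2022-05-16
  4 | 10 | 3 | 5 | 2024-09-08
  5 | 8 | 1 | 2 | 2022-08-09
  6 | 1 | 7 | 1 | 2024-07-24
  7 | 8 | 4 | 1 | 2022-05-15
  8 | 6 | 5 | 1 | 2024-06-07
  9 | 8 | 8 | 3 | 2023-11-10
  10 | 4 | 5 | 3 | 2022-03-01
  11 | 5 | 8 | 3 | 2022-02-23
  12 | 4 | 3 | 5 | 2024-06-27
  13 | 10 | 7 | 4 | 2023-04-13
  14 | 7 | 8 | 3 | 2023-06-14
SELECT p.name, SUM(c.quantity) AS sum_quantity FROM orders c JOIN customers p ON c.customer_id = p.id GROUP BY p.id, p.name

Execution result:
name | sum_quantity
Eve Johnson | 1
Tina Johnson | 1
Noah Martinez | 7
Frank Davis | 8
David Williams | 3
Tina Williams | 1
Carol Davis | 3
Peter Johnson | 6
Jack Davis | 9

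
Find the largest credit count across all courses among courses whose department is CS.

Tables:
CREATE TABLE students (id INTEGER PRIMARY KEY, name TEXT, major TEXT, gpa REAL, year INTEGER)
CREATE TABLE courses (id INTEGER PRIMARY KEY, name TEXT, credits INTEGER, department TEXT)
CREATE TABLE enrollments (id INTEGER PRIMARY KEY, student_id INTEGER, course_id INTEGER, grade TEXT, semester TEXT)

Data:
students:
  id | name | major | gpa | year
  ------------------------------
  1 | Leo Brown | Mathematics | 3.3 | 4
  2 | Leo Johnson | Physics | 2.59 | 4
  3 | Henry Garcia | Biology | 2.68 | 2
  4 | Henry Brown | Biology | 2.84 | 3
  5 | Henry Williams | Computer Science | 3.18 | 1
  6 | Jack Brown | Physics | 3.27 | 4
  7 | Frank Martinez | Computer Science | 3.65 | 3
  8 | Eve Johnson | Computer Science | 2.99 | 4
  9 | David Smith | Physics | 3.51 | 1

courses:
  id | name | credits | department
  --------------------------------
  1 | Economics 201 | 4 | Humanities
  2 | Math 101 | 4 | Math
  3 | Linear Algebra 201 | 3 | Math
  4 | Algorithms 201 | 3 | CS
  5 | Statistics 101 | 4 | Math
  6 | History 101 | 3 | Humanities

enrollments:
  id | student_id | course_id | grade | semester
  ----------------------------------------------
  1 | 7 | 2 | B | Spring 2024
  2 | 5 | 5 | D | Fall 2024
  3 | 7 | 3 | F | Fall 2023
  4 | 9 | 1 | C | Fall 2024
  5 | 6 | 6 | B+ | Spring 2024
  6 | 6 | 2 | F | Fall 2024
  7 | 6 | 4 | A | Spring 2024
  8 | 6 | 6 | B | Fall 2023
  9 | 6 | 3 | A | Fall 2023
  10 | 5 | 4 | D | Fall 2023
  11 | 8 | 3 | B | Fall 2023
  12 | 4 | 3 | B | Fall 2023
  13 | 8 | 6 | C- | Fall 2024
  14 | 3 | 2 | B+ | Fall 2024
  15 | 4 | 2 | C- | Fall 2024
SELECT MAX(credits) FROM courses WHERE department = 'CS'

Execution result:
3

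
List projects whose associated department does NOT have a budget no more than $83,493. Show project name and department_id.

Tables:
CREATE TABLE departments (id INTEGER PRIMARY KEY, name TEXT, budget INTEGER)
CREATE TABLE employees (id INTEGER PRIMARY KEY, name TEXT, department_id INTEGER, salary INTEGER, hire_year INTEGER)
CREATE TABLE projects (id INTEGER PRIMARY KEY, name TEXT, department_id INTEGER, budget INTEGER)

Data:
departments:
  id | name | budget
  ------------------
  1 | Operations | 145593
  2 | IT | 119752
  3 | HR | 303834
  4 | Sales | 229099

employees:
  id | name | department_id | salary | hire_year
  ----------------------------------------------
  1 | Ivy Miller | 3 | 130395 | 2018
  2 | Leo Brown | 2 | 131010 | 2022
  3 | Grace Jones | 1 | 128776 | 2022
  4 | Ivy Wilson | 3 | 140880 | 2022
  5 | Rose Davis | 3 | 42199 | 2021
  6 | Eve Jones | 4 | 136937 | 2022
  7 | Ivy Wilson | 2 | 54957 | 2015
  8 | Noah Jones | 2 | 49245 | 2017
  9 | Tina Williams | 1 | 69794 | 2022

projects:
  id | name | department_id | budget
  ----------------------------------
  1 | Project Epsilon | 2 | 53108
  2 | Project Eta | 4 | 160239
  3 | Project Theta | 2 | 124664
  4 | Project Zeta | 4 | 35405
SELECT name, department_id FROM projects WHERE department_id NOT IN (SELECT id FROM departments WHERE budget <= 83493)

Execution result:
name | department_id
Project Epsilon | 2
Project Eta | 4
Project Theta | 2
Project Zeta | 4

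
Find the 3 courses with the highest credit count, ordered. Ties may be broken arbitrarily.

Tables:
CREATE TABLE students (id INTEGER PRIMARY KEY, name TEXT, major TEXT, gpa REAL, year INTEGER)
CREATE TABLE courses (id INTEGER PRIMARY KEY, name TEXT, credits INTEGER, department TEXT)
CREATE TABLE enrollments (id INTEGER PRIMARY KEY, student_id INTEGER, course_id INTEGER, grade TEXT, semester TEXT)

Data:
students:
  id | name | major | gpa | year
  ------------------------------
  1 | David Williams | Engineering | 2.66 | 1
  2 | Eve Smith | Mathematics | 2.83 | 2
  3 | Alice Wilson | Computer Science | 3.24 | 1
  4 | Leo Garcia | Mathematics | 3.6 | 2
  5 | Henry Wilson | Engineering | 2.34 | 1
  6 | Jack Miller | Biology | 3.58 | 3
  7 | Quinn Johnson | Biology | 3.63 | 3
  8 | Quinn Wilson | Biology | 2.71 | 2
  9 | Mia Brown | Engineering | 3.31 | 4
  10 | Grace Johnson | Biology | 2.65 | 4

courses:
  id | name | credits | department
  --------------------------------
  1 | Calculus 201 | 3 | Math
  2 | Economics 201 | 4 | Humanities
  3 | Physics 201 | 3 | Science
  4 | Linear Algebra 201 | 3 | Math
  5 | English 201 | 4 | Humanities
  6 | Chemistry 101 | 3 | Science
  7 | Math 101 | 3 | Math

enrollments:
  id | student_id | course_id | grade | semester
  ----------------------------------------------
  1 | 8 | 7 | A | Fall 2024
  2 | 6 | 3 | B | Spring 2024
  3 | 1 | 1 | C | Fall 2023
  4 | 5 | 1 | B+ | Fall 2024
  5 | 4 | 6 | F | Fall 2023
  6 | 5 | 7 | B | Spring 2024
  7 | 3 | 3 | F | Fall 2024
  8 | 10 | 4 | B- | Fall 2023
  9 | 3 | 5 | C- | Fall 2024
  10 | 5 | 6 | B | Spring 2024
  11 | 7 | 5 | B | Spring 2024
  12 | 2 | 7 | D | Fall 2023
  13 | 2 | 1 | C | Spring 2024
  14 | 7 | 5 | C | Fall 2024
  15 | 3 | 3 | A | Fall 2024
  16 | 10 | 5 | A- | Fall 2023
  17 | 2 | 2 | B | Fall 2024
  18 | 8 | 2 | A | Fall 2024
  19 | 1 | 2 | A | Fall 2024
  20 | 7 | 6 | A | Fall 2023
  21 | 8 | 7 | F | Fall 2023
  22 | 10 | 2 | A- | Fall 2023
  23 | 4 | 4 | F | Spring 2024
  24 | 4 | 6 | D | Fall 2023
SELECT name, credits FROM courses ORDER BY credits DESC LIMIT 3

Execution result:
name | credits
Economics 201 | 4
English 201 | 4
Calculus 201 | 3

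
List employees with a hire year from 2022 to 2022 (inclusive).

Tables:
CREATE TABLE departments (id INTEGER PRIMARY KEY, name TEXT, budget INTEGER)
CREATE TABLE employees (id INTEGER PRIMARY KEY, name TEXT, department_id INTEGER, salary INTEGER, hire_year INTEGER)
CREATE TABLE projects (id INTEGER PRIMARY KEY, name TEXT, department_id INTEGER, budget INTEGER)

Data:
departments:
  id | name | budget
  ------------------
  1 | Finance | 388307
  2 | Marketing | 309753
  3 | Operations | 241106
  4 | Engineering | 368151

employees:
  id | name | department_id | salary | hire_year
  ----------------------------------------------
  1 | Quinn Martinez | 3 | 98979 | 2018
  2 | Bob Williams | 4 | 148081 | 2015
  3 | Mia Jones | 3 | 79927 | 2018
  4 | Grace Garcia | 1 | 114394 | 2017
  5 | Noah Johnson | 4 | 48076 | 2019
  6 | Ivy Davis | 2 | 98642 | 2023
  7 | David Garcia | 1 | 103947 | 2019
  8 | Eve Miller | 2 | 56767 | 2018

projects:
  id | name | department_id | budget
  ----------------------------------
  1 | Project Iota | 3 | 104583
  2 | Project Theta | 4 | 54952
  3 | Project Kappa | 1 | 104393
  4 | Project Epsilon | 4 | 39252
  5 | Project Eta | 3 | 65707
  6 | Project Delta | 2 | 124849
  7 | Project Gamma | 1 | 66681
SELECT name, hire_year FROM employees WHERE hire_year BETWEEN 2022 AND 2022

Execution result:
(no rows)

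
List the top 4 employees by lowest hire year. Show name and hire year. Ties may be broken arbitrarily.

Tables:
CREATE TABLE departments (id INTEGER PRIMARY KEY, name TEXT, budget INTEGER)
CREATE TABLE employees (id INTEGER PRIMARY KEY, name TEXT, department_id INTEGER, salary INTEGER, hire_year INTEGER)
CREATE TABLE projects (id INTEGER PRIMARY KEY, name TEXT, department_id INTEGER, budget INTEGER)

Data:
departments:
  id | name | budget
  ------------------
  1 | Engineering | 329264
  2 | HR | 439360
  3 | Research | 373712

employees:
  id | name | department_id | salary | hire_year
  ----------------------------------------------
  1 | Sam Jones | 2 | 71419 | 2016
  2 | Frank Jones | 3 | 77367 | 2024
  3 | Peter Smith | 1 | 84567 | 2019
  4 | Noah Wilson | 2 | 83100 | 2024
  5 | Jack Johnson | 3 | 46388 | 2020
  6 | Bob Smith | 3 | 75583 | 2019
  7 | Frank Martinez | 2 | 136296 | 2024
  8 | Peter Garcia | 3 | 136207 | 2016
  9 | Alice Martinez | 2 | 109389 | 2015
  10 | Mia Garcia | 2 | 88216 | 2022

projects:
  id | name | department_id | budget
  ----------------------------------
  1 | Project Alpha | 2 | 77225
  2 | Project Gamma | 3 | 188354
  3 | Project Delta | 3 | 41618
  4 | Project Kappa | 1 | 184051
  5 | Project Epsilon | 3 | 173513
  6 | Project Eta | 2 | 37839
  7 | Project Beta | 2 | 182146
SELECT name, hire_year FROM employees ORDER BY hire_year ASC LIMIT 4

Execution result:
name | hire_year
Alice Martinez | 2015
Sam Jones | 2016
Peter Garcia | 2016
Peter Smith | 2019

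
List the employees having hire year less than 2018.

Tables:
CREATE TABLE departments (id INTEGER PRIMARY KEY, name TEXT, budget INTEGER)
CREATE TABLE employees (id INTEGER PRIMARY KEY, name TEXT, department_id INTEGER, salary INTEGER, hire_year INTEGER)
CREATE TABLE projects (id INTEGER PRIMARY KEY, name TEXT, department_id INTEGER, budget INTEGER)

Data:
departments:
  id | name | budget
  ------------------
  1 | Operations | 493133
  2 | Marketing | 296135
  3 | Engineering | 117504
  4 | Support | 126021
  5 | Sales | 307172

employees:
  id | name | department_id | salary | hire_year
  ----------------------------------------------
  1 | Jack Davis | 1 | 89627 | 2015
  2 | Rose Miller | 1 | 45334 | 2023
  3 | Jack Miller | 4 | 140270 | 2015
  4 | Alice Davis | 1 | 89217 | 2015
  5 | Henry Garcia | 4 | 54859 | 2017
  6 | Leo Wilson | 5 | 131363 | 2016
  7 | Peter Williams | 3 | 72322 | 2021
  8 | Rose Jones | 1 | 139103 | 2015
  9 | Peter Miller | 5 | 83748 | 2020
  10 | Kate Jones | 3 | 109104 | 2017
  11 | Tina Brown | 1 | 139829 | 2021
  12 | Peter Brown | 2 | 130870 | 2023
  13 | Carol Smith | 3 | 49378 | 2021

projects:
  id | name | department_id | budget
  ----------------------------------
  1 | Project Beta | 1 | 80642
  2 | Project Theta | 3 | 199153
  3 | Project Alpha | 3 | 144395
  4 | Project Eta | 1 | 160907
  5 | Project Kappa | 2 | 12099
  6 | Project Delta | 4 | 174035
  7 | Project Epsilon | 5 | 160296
SELECT name, hire_year FROM employees WHERE hire_year < 2018

Execution result:
name | hire_year
Jack Davis | 2015
Jack Miller | 2015
Alice Davis | 2015
Henry Garcia | 2017
Leo Wilson | 2016
Rose Jones | 2015
Kate Jones | 2017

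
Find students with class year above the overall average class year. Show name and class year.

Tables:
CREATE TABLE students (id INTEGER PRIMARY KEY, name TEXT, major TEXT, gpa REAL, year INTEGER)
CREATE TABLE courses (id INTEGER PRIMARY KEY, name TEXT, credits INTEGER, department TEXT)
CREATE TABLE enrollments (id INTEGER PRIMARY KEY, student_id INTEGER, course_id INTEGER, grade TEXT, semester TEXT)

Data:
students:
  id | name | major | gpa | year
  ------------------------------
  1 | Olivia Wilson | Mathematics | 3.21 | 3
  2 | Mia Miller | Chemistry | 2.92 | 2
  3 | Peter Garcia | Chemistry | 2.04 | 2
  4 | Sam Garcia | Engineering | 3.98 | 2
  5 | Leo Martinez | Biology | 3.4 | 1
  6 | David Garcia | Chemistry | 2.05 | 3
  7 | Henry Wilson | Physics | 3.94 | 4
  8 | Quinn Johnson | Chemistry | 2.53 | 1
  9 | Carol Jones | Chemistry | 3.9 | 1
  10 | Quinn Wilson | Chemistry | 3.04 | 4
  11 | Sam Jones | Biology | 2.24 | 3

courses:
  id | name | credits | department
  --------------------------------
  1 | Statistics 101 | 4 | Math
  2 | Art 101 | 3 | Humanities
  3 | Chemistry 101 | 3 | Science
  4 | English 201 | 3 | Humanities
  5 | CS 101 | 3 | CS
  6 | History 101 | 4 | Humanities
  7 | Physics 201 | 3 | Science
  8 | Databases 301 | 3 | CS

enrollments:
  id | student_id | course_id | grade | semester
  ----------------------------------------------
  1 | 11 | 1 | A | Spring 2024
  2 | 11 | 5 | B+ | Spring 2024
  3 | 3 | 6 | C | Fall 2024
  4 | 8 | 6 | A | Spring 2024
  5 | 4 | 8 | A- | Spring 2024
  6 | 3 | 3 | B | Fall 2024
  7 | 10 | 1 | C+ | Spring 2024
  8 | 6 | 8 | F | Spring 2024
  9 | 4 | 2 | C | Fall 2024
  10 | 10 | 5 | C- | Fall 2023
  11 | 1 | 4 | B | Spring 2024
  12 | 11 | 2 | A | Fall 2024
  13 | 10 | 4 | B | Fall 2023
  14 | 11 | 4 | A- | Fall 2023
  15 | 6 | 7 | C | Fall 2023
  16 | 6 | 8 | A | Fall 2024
SELECT name, year FROM students WHERE year > (SELECT AVG(year) FROM students)

Execution result:
name | year
Olivia Wilson | 3
David Garcia | 3
Henry Wilson | 4
Quinn Wilson | 4
Sam Jones | 3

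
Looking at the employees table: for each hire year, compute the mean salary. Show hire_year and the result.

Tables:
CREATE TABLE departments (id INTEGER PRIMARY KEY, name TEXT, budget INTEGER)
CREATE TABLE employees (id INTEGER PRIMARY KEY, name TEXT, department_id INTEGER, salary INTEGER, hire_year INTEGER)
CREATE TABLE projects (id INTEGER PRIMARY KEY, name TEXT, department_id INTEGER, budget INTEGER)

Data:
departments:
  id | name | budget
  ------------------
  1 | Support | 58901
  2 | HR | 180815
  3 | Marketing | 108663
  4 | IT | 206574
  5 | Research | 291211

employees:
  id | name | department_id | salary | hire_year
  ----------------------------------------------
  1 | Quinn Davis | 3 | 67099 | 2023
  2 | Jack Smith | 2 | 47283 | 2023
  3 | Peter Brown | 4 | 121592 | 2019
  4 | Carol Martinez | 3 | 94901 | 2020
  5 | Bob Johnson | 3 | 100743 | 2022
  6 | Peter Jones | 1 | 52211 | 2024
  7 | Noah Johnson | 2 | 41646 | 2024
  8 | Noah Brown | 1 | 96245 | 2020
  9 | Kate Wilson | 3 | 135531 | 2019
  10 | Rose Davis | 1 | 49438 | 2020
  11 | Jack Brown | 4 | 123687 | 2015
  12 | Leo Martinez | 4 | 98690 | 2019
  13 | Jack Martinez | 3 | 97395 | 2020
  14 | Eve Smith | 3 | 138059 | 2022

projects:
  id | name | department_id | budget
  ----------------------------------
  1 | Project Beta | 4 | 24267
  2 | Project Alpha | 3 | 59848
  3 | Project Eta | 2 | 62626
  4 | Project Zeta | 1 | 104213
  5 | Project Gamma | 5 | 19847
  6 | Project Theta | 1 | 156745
SELECT hire_year, AVG(salary) AS avg_salary FROM employees GROUP BY hire_year

Execution result:
hire_year | avg_salary
2015 | 123687.00
2019 | 118604.33
2020 | 84494.75
2022 | 119401.00
2023 | 57191.00
2024 | 46928.50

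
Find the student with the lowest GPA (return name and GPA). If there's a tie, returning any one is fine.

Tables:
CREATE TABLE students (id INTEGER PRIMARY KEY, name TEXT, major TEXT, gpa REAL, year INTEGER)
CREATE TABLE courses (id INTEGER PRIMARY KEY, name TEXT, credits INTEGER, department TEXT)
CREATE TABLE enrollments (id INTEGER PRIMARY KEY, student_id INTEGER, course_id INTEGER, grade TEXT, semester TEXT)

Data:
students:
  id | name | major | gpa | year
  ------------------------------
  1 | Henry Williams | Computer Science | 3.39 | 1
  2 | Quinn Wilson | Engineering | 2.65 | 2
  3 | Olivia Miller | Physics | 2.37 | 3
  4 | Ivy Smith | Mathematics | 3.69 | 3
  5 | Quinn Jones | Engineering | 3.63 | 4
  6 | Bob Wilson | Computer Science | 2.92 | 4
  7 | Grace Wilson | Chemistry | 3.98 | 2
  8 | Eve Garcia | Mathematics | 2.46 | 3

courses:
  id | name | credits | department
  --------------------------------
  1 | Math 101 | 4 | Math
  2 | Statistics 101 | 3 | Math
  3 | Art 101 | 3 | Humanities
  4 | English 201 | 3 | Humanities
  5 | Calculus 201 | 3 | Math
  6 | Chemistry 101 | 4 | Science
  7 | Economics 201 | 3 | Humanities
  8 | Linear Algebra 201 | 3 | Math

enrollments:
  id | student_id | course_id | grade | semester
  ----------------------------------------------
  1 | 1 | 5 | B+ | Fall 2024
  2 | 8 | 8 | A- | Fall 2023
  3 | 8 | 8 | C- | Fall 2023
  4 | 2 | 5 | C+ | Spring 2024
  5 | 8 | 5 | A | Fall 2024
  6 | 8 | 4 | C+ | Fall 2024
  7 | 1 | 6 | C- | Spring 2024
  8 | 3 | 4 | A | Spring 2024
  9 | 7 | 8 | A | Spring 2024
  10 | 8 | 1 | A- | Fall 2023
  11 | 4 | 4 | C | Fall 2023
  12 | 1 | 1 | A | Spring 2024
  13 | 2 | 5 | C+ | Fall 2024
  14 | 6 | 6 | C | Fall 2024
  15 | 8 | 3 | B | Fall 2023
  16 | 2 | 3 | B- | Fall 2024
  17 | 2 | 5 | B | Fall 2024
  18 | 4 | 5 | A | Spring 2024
SELECT name, gpa FROM students ORDER BY gpa ASC LIMIT 1

Execution result:
name | gpa
Olivia Miller | 2.37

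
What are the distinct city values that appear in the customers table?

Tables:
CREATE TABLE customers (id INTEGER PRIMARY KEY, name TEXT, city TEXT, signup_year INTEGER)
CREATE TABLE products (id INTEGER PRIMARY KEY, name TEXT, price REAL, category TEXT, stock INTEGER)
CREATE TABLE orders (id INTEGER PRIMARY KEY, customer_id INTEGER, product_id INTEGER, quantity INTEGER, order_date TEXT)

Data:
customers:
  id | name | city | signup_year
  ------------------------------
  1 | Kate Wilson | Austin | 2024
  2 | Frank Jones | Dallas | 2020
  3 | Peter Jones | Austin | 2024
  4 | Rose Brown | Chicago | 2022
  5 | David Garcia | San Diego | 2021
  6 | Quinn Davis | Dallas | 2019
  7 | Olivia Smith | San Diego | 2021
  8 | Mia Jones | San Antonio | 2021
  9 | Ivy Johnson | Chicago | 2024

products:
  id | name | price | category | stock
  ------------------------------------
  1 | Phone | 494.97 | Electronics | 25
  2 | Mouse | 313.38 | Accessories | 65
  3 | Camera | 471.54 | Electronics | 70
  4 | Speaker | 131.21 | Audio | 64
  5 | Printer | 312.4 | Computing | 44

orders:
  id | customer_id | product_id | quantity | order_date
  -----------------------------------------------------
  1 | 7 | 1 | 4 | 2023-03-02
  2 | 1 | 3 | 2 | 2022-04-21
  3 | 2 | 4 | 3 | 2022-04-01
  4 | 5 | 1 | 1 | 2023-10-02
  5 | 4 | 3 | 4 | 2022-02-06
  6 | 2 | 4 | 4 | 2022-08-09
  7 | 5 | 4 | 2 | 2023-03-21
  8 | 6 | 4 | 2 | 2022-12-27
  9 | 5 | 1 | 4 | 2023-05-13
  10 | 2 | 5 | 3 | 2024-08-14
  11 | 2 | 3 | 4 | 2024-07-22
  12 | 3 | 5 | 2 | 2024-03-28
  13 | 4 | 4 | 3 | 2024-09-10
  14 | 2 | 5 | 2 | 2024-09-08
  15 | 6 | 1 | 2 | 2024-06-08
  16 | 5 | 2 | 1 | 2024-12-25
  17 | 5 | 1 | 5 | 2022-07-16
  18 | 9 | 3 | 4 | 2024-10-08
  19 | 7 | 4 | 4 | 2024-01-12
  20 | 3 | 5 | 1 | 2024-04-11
SELECT DISTINCT city FROM customers

Execution result:
city
Austin
Dallas
Chicago
San Diego
San Antonio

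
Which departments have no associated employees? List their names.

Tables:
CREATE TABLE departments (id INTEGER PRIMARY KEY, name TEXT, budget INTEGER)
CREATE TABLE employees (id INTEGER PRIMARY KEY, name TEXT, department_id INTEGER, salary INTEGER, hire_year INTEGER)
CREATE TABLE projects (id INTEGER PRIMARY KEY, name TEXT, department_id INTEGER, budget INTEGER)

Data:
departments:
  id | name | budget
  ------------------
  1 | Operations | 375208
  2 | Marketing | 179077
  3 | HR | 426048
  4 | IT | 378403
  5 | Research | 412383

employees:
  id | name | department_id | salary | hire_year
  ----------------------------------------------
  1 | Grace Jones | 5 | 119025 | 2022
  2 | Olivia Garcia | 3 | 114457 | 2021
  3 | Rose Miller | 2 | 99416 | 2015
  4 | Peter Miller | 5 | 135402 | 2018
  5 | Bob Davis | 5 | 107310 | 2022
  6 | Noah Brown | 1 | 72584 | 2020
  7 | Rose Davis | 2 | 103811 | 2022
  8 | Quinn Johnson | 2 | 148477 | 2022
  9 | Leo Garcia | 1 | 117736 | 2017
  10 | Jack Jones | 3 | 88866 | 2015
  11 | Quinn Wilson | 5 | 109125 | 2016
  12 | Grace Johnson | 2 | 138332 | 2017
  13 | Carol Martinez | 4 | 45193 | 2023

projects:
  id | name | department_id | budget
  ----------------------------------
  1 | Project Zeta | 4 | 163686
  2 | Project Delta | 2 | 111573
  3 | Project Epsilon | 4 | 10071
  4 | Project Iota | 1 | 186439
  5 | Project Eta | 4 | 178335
SELECT p.name FROM departments p LEFT JOIN employees c ON c.department_id = p.id WHERE c.id IS NULL

Execution result:
(no rows)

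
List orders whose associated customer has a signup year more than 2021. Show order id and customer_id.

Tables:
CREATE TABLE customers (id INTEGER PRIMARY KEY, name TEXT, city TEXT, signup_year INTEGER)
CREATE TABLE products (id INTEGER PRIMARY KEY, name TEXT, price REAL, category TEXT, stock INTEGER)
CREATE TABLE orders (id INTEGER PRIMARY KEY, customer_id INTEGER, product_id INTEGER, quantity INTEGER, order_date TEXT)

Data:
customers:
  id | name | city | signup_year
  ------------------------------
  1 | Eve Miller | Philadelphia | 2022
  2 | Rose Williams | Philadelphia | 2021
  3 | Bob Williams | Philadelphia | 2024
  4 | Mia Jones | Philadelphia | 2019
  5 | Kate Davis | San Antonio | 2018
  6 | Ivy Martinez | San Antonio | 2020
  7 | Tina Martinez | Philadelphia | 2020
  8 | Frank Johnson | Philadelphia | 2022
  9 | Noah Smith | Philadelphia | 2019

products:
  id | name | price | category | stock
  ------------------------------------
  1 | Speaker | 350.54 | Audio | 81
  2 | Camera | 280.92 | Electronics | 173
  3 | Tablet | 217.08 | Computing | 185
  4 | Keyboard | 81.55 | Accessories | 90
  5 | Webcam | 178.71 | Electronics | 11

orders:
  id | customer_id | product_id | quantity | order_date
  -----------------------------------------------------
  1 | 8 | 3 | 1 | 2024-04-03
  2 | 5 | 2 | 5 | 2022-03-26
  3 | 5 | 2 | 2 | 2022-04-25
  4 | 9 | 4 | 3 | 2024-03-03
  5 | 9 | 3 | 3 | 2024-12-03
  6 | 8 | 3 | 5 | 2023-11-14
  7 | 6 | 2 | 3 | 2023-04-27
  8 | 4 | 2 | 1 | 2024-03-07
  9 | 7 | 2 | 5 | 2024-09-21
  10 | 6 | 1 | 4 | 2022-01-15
SELECT id, customer_id FROM orders WHERE customer_id IN (SELECT id FROM customers WHERE signup_year > 2021)

Execution result:
id | customer_id
1 | 8
6 | 8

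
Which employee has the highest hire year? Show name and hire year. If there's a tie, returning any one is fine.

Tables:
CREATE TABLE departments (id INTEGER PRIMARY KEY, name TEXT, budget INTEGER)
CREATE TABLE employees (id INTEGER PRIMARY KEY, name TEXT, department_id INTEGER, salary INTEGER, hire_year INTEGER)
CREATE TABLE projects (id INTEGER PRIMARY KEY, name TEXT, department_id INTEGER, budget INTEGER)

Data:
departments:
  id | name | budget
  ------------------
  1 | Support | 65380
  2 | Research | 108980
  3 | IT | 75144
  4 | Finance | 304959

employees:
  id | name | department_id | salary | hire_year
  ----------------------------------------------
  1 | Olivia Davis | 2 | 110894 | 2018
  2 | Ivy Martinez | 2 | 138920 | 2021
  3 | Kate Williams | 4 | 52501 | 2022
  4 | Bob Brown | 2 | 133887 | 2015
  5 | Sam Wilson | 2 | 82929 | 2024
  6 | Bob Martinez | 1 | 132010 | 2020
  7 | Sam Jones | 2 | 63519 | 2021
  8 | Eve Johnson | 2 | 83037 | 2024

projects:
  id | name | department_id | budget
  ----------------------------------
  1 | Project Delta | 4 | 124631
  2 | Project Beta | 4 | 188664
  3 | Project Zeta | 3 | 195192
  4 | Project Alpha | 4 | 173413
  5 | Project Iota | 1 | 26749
SELECT name, hire_year FROM employees ORDER BY hire_year DESC LIMIT 1

Execution result:
name | hire_year
Sam Wilson | 2024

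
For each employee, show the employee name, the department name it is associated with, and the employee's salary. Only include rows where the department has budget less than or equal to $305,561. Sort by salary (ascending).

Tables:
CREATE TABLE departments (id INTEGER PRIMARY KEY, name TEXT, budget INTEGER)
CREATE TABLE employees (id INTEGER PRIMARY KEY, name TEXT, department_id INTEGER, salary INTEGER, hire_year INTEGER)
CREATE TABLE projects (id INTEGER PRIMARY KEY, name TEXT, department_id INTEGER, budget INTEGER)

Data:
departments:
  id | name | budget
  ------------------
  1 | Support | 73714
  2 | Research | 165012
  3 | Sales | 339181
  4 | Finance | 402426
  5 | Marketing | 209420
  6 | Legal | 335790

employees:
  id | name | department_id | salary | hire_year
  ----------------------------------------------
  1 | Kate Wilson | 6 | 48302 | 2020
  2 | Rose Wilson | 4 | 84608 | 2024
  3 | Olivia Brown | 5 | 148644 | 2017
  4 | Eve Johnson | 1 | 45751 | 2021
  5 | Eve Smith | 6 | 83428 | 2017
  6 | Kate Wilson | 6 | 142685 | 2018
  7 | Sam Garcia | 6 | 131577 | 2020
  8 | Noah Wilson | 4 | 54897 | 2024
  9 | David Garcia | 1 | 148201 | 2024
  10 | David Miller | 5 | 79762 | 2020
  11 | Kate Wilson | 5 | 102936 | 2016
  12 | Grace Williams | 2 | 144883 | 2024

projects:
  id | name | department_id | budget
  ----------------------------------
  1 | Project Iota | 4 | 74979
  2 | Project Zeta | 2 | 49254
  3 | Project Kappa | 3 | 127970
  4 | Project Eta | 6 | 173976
SELECT c.name, p.name AS department, c.salary FROM employees c JOIN departments p ON c.department_id = p.id WHERE p.budget <= 305561 ORDER BY c.salary ASC

Execution result:
name | department | salary
Eve Johnson | Support | 45751
David Miller | Marketing | 79762
Kate Wilson | Marketing | 102936
Grace Williams | Research | 144883
David Garcia | Support | 148201
Olivia Brown | Marketing | 148644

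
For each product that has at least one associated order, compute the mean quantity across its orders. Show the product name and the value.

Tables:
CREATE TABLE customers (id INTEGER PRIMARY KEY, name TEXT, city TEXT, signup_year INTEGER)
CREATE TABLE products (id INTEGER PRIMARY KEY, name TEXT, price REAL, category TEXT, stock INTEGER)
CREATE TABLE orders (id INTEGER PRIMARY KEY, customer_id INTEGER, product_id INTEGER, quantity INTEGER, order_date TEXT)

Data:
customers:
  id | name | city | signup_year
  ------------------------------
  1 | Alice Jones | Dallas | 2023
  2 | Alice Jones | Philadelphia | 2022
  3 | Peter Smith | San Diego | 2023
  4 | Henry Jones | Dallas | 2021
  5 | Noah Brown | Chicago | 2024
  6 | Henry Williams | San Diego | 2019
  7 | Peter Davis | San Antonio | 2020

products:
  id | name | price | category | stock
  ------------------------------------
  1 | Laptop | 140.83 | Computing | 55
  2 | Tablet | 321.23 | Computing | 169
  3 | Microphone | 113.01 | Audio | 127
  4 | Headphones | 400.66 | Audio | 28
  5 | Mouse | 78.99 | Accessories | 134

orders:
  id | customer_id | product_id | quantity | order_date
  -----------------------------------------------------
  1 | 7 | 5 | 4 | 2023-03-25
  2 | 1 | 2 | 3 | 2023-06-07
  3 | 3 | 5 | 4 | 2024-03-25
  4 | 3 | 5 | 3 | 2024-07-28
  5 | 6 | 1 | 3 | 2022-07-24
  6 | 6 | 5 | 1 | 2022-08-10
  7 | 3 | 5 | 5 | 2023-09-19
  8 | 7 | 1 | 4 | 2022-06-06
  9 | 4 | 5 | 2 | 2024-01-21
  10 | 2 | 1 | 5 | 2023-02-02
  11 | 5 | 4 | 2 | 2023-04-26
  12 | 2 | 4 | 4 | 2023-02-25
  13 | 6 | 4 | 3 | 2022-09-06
SELECT p.name, AVG(c.quantity) AS avg_quantity FROM orders c JOIN products p ON c.product_id = p.id GROUP BY p.id, p.name

Execution result:
name | avg_quantity
Laptop | 4.00
Tablet | 3.00
Headphones | 3.00
Mouse | 3.17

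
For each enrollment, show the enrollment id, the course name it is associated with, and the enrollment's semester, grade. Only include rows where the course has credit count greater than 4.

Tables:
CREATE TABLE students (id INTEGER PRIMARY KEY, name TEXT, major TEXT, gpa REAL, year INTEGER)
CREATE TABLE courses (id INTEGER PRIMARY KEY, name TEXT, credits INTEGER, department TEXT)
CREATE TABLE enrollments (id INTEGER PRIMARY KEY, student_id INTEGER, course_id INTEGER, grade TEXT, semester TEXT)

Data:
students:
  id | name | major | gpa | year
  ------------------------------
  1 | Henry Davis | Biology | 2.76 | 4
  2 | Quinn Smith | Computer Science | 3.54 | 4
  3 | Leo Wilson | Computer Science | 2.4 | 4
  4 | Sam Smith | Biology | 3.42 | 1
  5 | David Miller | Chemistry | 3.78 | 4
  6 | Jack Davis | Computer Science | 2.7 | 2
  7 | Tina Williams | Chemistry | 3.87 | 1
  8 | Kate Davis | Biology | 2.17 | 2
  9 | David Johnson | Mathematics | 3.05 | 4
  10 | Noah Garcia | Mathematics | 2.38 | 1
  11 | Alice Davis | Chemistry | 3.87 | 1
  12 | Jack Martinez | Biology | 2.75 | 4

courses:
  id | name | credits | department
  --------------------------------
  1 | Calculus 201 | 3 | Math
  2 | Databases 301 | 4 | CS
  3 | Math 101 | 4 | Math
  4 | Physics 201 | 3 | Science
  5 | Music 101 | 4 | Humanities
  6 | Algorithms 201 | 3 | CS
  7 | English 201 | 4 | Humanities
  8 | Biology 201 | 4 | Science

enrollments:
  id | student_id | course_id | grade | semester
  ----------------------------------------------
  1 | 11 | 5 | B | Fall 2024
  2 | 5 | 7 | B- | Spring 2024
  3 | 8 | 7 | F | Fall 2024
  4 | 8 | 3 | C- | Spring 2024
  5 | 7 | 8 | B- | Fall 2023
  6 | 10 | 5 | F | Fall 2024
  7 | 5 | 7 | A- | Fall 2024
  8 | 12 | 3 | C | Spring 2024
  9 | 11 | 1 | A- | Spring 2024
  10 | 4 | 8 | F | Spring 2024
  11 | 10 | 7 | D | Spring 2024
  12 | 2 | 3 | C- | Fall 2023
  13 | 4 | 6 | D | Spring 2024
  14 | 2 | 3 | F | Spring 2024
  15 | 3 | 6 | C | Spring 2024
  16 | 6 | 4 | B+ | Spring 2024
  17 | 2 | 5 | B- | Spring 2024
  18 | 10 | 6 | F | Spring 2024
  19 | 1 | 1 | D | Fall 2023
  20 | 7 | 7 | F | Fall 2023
SELECT c.id, p.name AS course, c.semester, c.grade FROM enrollments c JOIN courses p ON c.course_id = p.id WHERE p.credits > 4

Execution result:
(no rows)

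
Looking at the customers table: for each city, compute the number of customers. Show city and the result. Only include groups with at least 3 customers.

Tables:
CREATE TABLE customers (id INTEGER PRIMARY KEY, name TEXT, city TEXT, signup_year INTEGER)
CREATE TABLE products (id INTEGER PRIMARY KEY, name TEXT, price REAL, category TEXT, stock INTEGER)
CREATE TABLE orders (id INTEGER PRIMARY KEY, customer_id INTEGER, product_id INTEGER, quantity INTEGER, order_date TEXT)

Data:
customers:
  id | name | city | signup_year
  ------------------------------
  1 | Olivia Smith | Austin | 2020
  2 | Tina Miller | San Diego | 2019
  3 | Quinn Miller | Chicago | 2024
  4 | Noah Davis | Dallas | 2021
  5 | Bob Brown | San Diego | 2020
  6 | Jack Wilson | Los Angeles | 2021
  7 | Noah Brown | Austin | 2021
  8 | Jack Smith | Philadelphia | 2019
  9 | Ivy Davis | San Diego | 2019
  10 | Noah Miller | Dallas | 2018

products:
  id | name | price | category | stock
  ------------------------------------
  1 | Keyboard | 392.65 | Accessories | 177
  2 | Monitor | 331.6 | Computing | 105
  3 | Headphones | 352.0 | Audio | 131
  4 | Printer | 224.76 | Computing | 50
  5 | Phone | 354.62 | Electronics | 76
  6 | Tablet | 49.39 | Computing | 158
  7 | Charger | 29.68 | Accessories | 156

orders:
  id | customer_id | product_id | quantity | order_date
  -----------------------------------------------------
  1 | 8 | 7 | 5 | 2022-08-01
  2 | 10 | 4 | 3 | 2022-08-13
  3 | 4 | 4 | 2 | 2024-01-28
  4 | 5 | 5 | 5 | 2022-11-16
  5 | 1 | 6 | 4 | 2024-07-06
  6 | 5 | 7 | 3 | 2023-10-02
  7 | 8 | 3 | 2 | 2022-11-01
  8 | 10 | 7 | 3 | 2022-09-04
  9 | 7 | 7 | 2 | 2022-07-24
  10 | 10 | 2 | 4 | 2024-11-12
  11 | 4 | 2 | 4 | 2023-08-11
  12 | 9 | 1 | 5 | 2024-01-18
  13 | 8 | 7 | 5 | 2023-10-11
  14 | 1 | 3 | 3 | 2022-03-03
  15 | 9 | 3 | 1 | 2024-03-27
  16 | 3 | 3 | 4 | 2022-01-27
SELECT city, COUNT(*) AS n FROM customers GROUP BY city HAVING COUNT(*) >= 3

Execution result:
city | n
San Diego | 3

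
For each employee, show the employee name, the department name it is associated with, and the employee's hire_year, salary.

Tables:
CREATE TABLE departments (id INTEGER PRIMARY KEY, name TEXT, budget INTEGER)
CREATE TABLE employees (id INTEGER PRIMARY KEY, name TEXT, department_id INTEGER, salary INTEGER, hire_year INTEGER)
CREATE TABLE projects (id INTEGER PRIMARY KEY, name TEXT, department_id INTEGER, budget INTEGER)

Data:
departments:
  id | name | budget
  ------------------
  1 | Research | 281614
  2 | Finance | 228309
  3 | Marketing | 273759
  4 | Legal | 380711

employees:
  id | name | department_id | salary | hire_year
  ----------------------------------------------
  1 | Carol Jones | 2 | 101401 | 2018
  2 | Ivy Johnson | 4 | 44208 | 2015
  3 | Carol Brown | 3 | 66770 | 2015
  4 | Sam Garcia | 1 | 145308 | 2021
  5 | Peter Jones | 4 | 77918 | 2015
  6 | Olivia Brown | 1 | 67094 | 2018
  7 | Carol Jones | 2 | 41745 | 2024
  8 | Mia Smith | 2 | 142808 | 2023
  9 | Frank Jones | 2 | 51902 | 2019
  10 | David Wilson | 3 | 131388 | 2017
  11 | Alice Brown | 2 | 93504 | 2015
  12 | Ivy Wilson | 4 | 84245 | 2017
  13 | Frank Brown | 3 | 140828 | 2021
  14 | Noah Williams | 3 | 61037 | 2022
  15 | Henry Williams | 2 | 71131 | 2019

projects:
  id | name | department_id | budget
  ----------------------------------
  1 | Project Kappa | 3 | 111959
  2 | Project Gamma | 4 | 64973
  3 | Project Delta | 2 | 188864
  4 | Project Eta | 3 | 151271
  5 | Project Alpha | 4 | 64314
SELECT c.name, p.name AS department, c.hire_year, c.salary FROM employees c JOIN departments p ON c.department_id = p.id

Execution result:
name | department | hire_year | salary
Carol Jones | Finance | 2018 | 101401
Ivy Johnson | Legal | 2015 | 44208
Carol Brown | Marketing | 2015 | 66770
Sam Garcia | Research | 2021 | 145308
Peter Jones | Legal | 2015 | 77918
Olivia Brown | Research | 2018 | 67094
Carol Jones | Finance | 2024 | 41745
Mia Smith | Finance | 2023 | 142808
Frank Jones | Finance | 2019 | 51902
David Wilson | Marketing | 2017 | 131388
Alice Brown | Finance | 2015 | 93504
Ivy Wilson | Legal | 2017 | 84245
Frank Brown | Marketing | 2021 | 140828
Noah Williams | Marketing | 2022 | 61037
Henry Williams | Finance | 2019 | 71131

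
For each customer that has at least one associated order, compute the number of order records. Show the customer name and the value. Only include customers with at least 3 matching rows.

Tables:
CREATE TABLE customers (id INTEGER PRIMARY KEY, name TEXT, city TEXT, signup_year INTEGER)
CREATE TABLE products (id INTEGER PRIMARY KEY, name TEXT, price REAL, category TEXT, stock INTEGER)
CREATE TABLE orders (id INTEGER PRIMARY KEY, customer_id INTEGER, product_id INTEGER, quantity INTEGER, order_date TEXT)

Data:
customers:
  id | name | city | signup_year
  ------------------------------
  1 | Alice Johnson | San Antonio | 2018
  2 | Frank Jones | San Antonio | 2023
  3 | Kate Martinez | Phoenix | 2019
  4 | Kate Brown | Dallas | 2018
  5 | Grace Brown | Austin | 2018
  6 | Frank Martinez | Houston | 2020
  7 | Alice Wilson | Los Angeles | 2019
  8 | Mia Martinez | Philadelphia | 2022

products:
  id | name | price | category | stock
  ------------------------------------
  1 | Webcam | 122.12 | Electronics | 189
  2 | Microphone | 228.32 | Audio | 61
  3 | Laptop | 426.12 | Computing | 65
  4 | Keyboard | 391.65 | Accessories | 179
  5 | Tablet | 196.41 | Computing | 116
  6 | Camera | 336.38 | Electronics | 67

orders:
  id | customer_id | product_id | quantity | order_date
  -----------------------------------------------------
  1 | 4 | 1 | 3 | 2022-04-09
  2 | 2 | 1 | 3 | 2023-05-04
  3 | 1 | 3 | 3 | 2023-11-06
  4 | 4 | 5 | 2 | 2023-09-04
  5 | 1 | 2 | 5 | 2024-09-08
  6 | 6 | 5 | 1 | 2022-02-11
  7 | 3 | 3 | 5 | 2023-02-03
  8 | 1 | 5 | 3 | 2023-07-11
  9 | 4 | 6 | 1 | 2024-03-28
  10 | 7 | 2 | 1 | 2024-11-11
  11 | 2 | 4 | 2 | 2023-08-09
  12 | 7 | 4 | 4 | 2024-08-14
SELECT p.name, COUNT(*) AS n FROM orders c JOIN customers p ON c.customer_id = p.id GROUP BY p.id, p.name HAVING COUNT(*) >= 3

Execution result:
name | n
Alice Johnson | 3
Kate Brown | 3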